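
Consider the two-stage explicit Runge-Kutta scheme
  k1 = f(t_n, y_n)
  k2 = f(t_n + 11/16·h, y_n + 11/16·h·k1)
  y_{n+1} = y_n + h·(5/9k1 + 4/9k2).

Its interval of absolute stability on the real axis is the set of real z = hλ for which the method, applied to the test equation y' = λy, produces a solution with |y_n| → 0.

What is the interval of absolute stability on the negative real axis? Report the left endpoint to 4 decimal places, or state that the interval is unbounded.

With y'=λy (z=hλ):
  k1=λy_n ⇒ h·k1=z·y_n;  k2=λ(1+11/16z)y_n ⇒ h·k2=z(1+11/16z)y_n
  y_{n+1}/y_n = 1 + 5/9z + 4/9z(1+11/16z) = 1 + z + 11/36z²
  so R(z) = 1 + z + 11/36z².

Find x<0 with |R(x)|<1.
x=-0.89: |R|=0.3520
R=1: x+11/36x²=0 ⇒ x=−36/11=-3.2727; min R=1−1/(4·11/36)=0.1818>−1
Confirm numerically:
  x=-2.143: |R|=0.26025 <1
  x=-1.932: |R|=0.20852 <1
  x=-1.765: |R|=0.18687 <1
  x=-3.856: |R|=1.68722 >1
  x=-3.587: |R|=1.34445 >1
So |R|<1 on (-3.2727, 0).

z∈(-3.2727,0).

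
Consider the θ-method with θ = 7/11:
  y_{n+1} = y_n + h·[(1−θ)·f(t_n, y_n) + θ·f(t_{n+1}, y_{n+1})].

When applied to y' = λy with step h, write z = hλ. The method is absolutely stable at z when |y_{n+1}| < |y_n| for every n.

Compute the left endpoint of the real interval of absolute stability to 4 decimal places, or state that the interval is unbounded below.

interval (−∞, 0).

Set f=λy, z=hλ:
  y_{n+1} = y_n + z·[4/11·y_n + 7/11·y_{n+1}] ⇒ (1 − 7/11z)y_{n+1} = (1 + 4/11z)y_n
  ⇒ R(z) = (1 + 4/11z)/(1 − 7/11z).

Boundary: |R(x)|=1, x<0.
x=-1.63: |R|=0.1999
x=-2: |R|=0.1200
x=-10: |R|=0.3580
x=-100: |R|=0.5471
θ=7/11≥1/2 ⇒ |1+4/11x|<|1−7/11x| ∀x<0 ⇒ stable on all of ℝ⁻.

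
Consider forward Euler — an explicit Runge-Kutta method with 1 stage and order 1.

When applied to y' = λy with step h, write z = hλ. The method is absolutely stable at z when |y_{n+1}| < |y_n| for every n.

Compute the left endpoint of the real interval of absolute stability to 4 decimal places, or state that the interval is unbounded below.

Test eqn y'=λy, z=hλ:
  order 1, 1-stage ⇒ R(z)=1+z
  (e.g. R(-0.77)=0.23000, |R|=0.23000)

Solve |R(x)|<1 on ℝ⁻.
x=-0.77: |R|=0.2300
|R(-1.99)|=0.9900 |R(-1.47)|=0.4700 |R(-0.95)|=0.0500
Bisect:
  x_lo=-2.3524 |R|=1.3524  x_hi=-0.3445 |R|=0.6555
  mid=-1.34841 |R|=0.34841 →hi
  mid=-1.85038 |R|=0.85038 →hi
  mid=-2.10137 |R|=1.10137 →lo
  mid=-1.97588 |R|=0.97588 →hi
  mid=-2.03862 |R|=1.03862 →lo
  mid=-2.00725 |R|=1.00725 →lo
  mid=-1.99156 |R|=0.99156 →hi
  mid=-1.99941 |R|=0.99941 →hi
  mid=-2.00333 |R|=1.00333 →lo
  mid=-2.00137 |R|=1.00137 →lo
  ...
  [-2.00002,-1.99990] ⇒ x*=-2.0000
Interval (-2.0000, 0).

left endpoint -2.0000.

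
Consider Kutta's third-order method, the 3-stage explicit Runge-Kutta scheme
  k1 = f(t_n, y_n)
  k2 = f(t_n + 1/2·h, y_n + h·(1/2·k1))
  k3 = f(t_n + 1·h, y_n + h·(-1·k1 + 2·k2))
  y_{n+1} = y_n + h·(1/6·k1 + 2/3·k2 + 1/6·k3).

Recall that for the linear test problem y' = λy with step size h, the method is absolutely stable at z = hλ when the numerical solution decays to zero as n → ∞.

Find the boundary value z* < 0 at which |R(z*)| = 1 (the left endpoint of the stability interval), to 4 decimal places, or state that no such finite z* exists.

Test eqn y'=λy, z=hλ:
  order 3, 3-stage ⇒ R(z)=1+z+z^2/2+z^3/6
  (e.g. R(-0.42)=0.65585, |R|=0.65585)

Solve |R(x)|<1 on ℝ⁻.
x=-0.42: |R|=0.6559
|R(-1.81)|=0.1602 |R(-1.72)|=0.0889 |R(-1.25)|=0.2057
Bisect:
  x_lo=-2.8934 |R|=1.7446  x_hi=-0.1462 |R|=0.8640
  mid=-1.51978 |R|=0.05004 →hi
  mid=-2.20659 |R|=0.56273 →hi
  mid=-2.54999 |R|=1.06229 →lo
  mid=-2.37829 |R|=0.79219 →hi
  mid=-2.46414 |R|=0.92185 →hi
  mid=-2.50706 |R|=0.99068 →hi
  mid=-2.52853 |R|=1.02613 →lo
  mid=-2.51779 |R|=1.00832 →lo
  ...
  [-2.51276,-2.51260] ⇒ x*=-2.5127
Interval (-2.5127, 0).

z* = -2.5127.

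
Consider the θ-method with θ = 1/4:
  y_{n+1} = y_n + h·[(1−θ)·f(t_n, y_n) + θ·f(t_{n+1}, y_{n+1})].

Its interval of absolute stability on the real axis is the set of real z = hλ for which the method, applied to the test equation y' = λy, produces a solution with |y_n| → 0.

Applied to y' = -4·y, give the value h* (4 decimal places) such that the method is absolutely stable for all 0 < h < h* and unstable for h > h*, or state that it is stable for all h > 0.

Test eqn y'=λy, z=hλ:
  y_{n+1} = y_n + z·[3/4·y_n + 1/4·y_{n+1}] ⇒ (1 − 1/4z)y_{n+1} = (1 + 3/4z)y_n
  ⇒ R(z) = (1 + 3/4z)/(1 − 1/4z).

Find x<0 with |R(x)|<1.
x=-0.58: |R|=0.4934
R=−1: 1+3/4x = −1+1/4x ⇒ -1/2x=2 ⇒ x=2/(-1/2)=-4.0000
Confirm numerically:
  x=-3.976: |R|=0.99398 <1
  x=-3.763: |R|=0.93894 <1
  x=-2.828: |R|=0.65671 <1
  x=-2.429: |R|=0.51128 <1
  x=-4.383: |R|=1.09138 >1
  x=-4.088: |R|=1.02176 >1
Interval (-4.0000, 0).

(-4.0000,0); λ=-4 ⇒ h* = (4)/4 = 1.0000.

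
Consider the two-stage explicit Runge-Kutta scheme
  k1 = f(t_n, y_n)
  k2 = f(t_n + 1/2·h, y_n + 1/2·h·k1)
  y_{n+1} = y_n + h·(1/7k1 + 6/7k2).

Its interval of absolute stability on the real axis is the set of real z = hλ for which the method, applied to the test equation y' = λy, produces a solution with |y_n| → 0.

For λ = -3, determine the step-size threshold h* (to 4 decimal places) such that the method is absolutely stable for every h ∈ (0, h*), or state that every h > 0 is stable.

(-2.3333,0); λ=-3 ⇒ h* = (7/3)/3 = 0.7778.

Test eqn y'=λy, z=hλ:
  k1=λy_n ⇒ h·k1=z·y_n;  k2=λ(1+1/2z)y_n ⇒ h·k2=z(1+1/2z)y_n
  y_{n+1}/y_n = 1 + 1/7z + 6/7z(1+1/2z) = 1 + z + 3/7z²
  R(z) = 1 + z + 3/7z².

Solve |R(x)|<1 on ℝ⁻.
x=-0.86: |R|=0.4570
R=1: x+3/7x²=0 ⇒ x=−7/3=-2.3333; min R=1−1/(4·3/7)=0.4167>−1
Confirm numerically:
  x=-2.115: |R|=0.80210 <1
  x=-1.828: |R|=0.60411 <1
  x=-1.163: |R|=0.41667 <1
  x=-1.103: |R|=0.41840 <1
  x=-2.853: |R|=1.63540 >1
  x=-2.653: |R|=1.36346 >1
  x=-2.617: |R|=1.31815 >1
So |R|<1 on (-2.3333, 0).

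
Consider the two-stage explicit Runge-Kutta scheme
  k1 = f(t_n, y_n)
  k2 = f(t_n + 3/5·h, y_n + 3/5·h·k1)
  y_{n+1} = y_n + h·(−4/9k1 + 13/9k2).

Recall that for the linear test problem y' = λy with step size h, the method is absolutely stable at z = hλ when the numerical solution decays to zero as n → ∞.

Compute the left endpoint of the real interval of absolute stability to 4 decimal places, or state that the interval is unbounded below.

left endpoint -1.1538.

Set f=λy, z=hλ:
  k1=λy_n ⇒ h·k1=z·y_n;  k2=λ(1+3/5z)y_n ⇒ h·k2=z(1+3/5z)y_n
  y_{n+1}/y_n = 1 − 4/9z + 13/9z(1+3/5z) = 1 + z + 13/15z²
  Hence R(z) = 1 + z + 13/15z².

Boundary: |R(x)|=1, x<0.
x=-1.13: |R|=0.9766
R=1: x+13/15x²=0 ⇒ x=−15/13=-1.1538; min R=1−1/(4·13/15)=0.7115>−1
Confirm numerically:
  x=-1.128: |R|=0.97473 <1
  x=-1.038: |R|=0.89578 <1
  x=-0.636: |R|=0.71456 <1
  x=-0.632: |R|=0.71417 <1
  x=-1.699: |R|=1.80272 >1
  x=-1.610: |R|=1.63649 >1
  x=-1.495: |R|=1.44202 >1
So |R|<1 on (-1.1538, 0).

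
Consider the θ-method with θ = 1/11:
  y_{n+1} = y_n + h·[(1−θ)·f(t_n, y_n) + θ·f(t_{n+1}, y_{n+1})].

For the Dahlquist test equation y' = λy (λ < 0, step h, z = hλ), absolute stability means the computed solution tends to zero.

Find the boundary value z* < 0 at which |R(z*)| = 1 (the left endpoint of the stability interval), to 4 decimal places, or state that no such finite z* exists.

left endpoint -2.4444.

Test eqn y'=λy, z=hλ:
  y_{n+1} = y_n + z·[10/11·y_n + 1/11·y_{n+1}] ⇒ (1 − 1/11z)y_{n+1} = (1 + 10/11z)y_n
  ⇒ R(z) = (1 + 10/11z)/(1 − 1/11z).

Find x<0 with |R(x)|<1.
x=-1.65: |R|=0.4348
R=−1: 1+10/11x = −1+1/11x ⇒ -9/11x=2 ⇒ x=2/(-9/11)=-2.4444
Confirm numerically:
  x=-2.087: |R|=0.75418 <1
  x=-1.514: |R|=0.33083 <1
  x=-1.179: |R|=0.06487 <1
  x=-2.931: |R|=1.31433 >1
  x=-2.809: |R|=1.23760 >1
  x=-2.510: |R|=1.04367 >1
So |R|<1 on (-2.4444, 0).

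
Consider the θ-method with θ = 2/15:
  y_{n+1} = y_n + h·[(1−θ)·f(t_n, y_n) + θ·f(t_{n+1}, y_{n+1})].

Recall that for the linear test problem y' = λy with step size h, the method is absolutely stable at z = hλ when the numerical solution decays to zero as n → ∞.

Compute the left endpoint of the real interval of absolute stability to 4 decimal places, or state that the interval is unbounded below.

z* = -2.7273.

Test eqn y'=λy, z=hλ:
  y_{n+1} = y_n + z·[13/15·y_n + 2/15·y_{n+1}] ⇒ (1 − 2/15z)y_{n+1} = (1 + 13/15z)y_n
  ⇒ R(z) = (1 + 13/15z)/(1 − 2/15z).

Find x<0 with |R(x)|<1.
x=-1.49: |R|=0.2430
R=−1: 1+13/15x = −1+2/15x ⇒ -11/15x=2 ⇒ x=2/(-11/15)=-2.7273
Confirm numerically:
  x=-1.907: |R|=0.52041 <1
  x=-1.517: |R|=0.26178 <1
  x=-1.354: |R|=0.14694 <1
  x=-3.019: |R|=1.15253 >1
  x=-2.991: |R|=1.13826 >1
  x=-2.841: |R|=1.06049 >1
Stable set (-2.7273, 0).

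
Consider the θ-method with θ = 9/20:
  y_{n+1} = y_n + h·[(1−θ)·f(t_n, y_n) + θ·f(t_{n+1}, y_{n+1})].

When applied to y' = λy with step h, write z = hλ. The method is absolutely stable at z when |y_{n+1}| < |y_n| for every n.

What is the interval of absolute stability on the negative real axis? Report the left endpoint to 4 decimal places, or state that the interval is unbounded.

On y'=λy, z=hλ:
  y_{n+1} = y_n + z·[11/20·y_n + 9/20·y_{n+1}] ⇒ (1 − 9/20z)y_{n+1} = (1 + 11/20z)y_n
  Hence R(z) = (1 + 11/20z)/(1 − 9/20z).

Find x<0 with |R(x)|<1.
x=-0.99: |R|=0.3151
R=−1: 1+11/20x = −1+9/20x ⇒ -1/10x=2 ⇒ x=2/(-1/10)=-20.0000
Confirm numerically:
  x=-10.916: |R|=0.84635 <1
  x=-10.361: |R|=0.82977 <1
  x=-8.355: |R|=0.75534 <1
  x=-20.523: |R|=1.00511 >1
  x=-20.508: |R|=1.00497 >1
  x=-20.103: |R|=1.00103 >1
Stable set (-20.0000, 0).

z∈(-20.0000,0).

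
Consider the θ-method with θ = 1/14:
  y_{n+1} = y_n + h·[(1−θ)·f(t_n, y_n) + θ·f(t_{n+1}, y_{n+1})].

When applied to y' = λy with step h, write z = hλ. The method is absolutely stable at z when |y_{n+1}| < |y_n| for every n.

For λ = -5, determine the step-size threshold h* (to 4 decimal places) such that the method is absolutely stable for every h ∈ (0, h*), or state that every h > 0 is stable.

Test eqn y'=λy, z=hλ:
  y_{n+1} = y_n + z·[13/14·y_n + 1/14·y_{n+1}] ⇒ (1 − 1/14z)y_{n+1} = (1 + 13/14z)y_n
  Hence R(z) = (1 + 13/14z)/(1 − 1/14z).

Solve |R(x)|<1 on ℝ⁻.
x=-0.48: |R|=0.5359
R=−1: 1+13/14x = −1+1/14x ⇒ -6/7x=2 ⇒ x=2/(-6/7)=-2.3333
Confirm numerically:
  x=-1.822: |R|=0.61219 <1
  x=-1.734: |R|=0.54290 <1
  x=-1.061: |R|=0.01374 <1
  x=-0.966: |R|=0.09635 <1
  x=-2.587: |R|=1.18352 >1
  x=-2.361: |R|=1.02029 >1
So |R|<1 on (-2.3333, 0).

(-2.3333,0); λ=-5 ⇒ h* = (7/3)/5 = 0.4667.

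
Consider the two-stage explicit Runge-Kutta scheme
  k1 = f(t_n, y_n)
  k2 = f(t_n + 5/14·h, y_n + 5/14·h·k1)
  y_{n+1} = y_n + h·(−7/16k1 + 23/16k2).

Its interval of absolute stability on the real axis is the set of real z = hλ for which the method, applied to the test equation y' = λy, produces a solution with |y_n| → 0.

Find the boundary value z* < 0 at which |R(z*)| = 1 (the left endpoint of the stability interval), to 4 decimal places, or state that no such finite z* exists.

z* = -1.9478.

On y'=λy, z=hλ:
  k1=λy_n ⇒ h·k1=z·y_n;  k2=λ(1+5/14z)y_n ⇒ h·k2=z(1+5/14z)y_n
  y_{n+1}/y_n = 1 − 7/16z + 23/16z(1+5/14z) = 1 + z + 115/224z²
  Hence R(z) = 1 + z + 115/224z².

Find x<0 with |R(x)|<1.
x=-1.04: |R|=0.5153
R=1: x+115/224x²=0 ⇒ x=−224/115=-1.9478; min R=1−1/(4·115/224)=0.5130>−1
Confirm numerically:
  x=-1.781: |R|=0.84746 <1
  x=-1.278: |R|=0.56052 <1
  x=-1.173: |R|=0.53339 <1
  x=-2.378: |R|=1.52518 >1
  x=-2.226: |R|=1.31790 >1
So |R|<1 on (-1.9478, 0).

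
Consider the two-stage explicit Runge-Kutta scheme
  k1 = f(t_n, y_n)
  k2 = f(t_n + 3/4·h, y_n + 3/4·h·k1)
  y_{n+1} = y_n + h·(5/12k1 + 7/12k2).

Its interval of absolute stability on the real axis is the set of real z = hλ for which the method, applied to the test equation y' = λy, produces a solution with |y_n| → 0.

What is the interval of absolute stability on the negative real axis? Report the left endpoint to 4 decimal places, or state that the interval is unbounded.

(-2.2857, 0).

On y'=λy, z=hλ:
  k1=λy_n ⇒ h·k1=z·y_n;  k2=λ(1+3/4z)y_n ⇒ h·k2=z(1+3/4z)y_n
  y_{n+1}/y_n = 1 + 5/12z + 7/12z(1+3/4z) = 1 + z + 7/16z²
  ⇒ R(z) = 1 + z + 7/16z².

Find x<0 with |R(x)|<1.
x=-0.54: |R|=0.5876
R=1: x+7/16x²=0 ⇒ x=−16/7=-2.2857; min R=1−1/(4·7/16)=0.4286>−1
Confirm numerically:
  x=-2.116: |R|=0.84289 <1
  x=-1.393: |R|=0.45595 <1
  x=-1.218: |R|=0.43104 <1
  x=-1.076: |R|=0.43053 <1
  x=-2.728: |R|=1.52787 >1
  x=-2.499: |R|=1.23319 >1
  x=-2.377: |R|=1.09493 >1
Stable set (-2.2857, 0).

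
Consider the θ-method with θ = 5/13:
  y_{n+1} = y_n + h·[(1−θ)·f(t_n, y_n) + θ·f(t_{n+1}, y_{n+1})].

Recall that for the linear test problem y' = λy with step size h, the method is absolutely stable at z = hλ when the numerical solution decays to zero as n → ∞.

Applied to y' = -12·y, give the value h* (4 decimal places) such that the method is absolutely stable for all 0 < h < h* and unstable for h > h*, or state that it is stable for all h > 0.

With y'=λy (z=hλ):
  y_{n+1} = y_n + z·[8/13·y_n + 5/13·y_{n+1}] ⇒ (1 − 5/13z)y_{n+1} = (1 + 8/13z)y_n
  R(z) = (1 + 8/13z)/(1 − 5/13z).

Boundary: |R(x)|=1, x<0.
x=-0.47: |R|=0.6020
R=−1: 1+8/13x = −1+5/13x ⇒ -3/13x=2 ⇒ x=2/(-3/13)=-8.6667
Confirm numerically:
  x=-7.500: |R|=0.93069 <1
  x=-7.042: |R|=0.89890 <1
  x=-6.989: |R|=0.89503 <1
  x=-9.113: |R|=1.02286 >1
  x=-9.052: |R|=1.01984 >1
  x=-9.022: |R|=1.01834 >1
Interval (-8.6667, 0).

(-8.6667,0); λ=-12 ⇒ h* = (26/3)/12 = 0.7222.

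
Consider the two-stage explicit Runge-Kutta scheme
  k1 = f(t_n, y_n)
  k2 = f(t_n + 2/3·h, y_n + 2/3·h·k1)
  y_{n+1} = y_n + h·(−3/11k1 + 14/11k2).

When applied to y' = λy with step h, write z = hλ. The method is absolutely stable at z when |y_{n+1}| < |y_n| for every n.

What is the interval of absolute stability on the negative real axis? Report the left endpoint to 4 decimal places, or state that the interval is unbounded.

Test eqn y'=λy, z=hλ:
  k1=λy_n ⇒ h·k1=z·y_n;  k2=λ(1+2/3z)y_n ⇒ h·k2=z(1+2/3z)y_n
  y_{n+1}/y_n = 1 − 3/11z + 14/11z(1+2/3z) = 1 + z + 28/33z²
  Hence R(z) = 1 + z + 28/33z².

Solve |R(x)|<1 on ℝ⁻.
x=-1.71: |R|=1.7711
R=1: x+28/33x²=0 ⇒ x=−33/28=-1.1786; min R=1−1/(4·28/33)=0.7054>−1
Confirm numerically:
  x=-0.938: |R|=0.80853 <1
  x=-0.898: |R|=0.78622 <1
  x=-0.836: |R|=0.75700 <1
  x=-1.645: |R|=1.65102 >1
  x=-1.479: |R|=1.37701 >1
  x=-1.472: |R|=1.36648 >1
Stable set (-1.1786, 0).

(-1.1786, 0).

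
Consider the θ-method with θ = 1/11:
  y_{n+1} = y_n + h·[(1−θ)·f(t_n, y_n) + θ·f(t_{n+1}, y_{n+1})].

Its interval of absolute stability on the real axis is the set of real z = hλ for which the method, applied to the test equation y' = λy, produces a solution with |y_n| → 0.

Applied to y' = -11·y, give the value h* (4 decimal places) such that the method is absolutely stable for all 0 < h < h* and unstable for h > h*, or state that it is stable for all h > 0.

(-2.4444,0); λ=-11 ⇒ h* = (22/9)/11 = 0.2222.

Test eqn y'=λy, z=hλ:
  y_{n+1} = y_n + z·[10/11·y_n + 1/11·y_{n+1}] ⇒ (1 − 1/11z)y_{n+1} = (1 + 10/11z)y_n
  so R(z) = (1 + 10/11z)/(1 − 1/11z).

Need |R(x)|<1, x<0.
x=-1.45: |R|=0.2811
R=−1: 1+10/11x = −1+1/11x ⇒ -9/11x=2 ⇒ x=2/(-9/11)=-2.4444
Confirm numerically:
  x=-1.399: |R|=0.24115 <1
  x=-1.287: |R|=0.15219 <1
  x=-1.040: |R|=0.04983 <1
  x=-2.525: |R|=1.05360 >1
  x=-2.489: |R|=1.02973 >1
Interval (-2.4444, 0).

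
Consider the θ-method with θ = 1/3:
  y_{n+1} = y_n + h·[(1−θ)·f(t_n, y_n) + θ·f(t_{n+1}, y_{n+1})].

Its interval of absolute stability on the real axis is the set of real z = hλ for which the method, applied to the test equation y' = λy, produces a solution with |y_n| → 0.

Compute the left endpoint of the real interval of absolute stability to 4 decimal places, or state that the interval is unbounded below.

left endpoint -6.0000.

With y'=λy (z=hλ):
  y_{n+1} = y_n + z·[2/3·y_n + 1/3·y_{n+1}] ⇒ (1 − 1/3z)y_{n+1} = (1 + 2/3z)y_n
  ⇒ R(z) = (1 + 2/3z)/(1 − 1/3z).

Find x<0 with |R(x)|<1.
x=-1.76: |R|=0.1092
R=−1: 1+2/3x = −1+1/3x ⇒ -1/3x=2 ⇒ x=2/(-1/3)=-6.0000
Confirm numerically:
  x=-5.979: |R|=0.99766 <1
  x=-4.508: |R|=0.80128 <1
  x=-3.301: |R|=0.57166 <1
  x=-6.572: |R|=1.05976 >1
  x=-6.472: |R|=1.04983 >1
  x=-6.465: |R|=1.04913 >1
So |R|<1 on (-6.0000, 0).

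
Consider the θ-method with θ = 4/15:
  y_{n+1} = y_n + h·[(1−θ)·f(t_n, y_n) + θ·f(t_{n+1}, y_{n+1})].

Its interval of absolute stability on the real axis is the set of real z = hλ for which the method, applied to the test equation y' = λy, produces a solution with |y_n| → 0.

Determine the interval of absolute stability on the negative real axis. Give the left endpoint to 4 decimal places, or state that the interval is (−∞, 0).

With y'=λy (z=hλ):
  y_{n+1} = y_n + z·[11/15·y_n + 4/15·y_{n+1}] ⇒ (1 − 4/15z)y_{n+1} = (1 + 11/15z)y_n
  ⇒ R(z) = (1 + 11/15z)/(1 − 4/15z).

Need |R(x)|<1, x<0.
x=-1.13: |R|=0.1317
R=−1: 1+11/15x = −1+4/15x ⇒ -7/15x=2 ⇒ x=2/(-7/15)=-4.2857
Confirm numerically:
  x=-3.281: |R|=0.74993 <1
  x=-3.223: |R|=0.73329 <1
  x=-3.010: |R|=0.66975 <1
  x=-2.670: |R|=0.55958 <1
  x=-4.779: |R|=1.10121 >1
  x=-4.449: |R|=1.03485 >1
Interval (-4.2857, 0).

(-4.2857, 0).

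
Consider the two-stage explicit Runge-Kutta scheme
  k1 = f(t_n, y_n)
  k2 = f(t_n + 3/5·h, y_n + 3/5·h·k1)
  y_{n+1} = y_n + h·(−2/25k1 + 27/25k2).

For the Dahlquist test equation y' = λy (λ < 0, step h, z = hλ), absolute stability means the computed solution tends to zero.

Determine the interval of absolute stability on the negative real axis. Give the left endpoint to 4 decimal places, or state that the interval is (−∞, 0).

On y'=λy, z=hλ:
  k1=λy_n ⇒ h·k1=z·y_n;  k2=λ(1+3/5z)y_n ⇒ h·k2=z(1+3/5z)y_n
  y_{n+1}/y_n = 1 − 2/25z + 27/25z(1+3/5z) = 1 + z + 81/125z²
  Hence R(z) = 1 + z + 81/125z².

Need |R(x)|<1, x<0.
x=-0.8: |R|=0.6147
R=1: x+81/125x²=0 ⇒ x=−125/81=-1.5432; min R=1−1/(4·81/125)=0.6142>−1
Confirm numerically:
  x=-1.061: |R|=0.66847 <1
  x=-0.754: |R|=0.61440 <1
  x=-0.752: |R|=0.61445 <1
  x=-1.916: |R|=1.46284 >1
  x=-1.568: |R|=1.02519 >1
Stable set (-1.5432, 0).

z∈(-1.5432,0).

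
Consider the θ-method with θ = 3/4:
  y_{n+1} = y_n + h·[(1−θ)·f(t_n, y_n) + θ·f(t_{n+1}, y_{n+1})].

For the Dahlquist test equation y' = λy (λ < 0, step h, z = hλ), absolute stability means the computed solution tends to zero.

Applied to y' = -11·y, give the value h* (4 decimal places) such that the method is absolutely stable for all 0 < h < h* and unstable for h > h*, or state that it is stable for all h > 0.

(−∞, 0) — no finite endpoint. Any h>0 works for λ=-11.

On y'=λy, z=hλ:
  y_{n+1} = y_n + z·[1/4·y_n + 3/4·y_{n+1}] ⇒ (1 − 3/4z)y_{n+1} = (1 + 1/4z)y_n
  ⇒ R(z) = (1 + 1/4z)/(1 − 3/4z).

Solve |R(x)|<1 on ℝ⁻.
x=-1.41: |R|=0.3147
x=-2: |R|=0.2000
x=-10: |R|=0.1765
x=-100: |R|=0.3158
θ=3/4≥1/2 ⇒ |1+1/4x|<|1−3/4x| ∀x<0 ⇒ interval (−∞,0).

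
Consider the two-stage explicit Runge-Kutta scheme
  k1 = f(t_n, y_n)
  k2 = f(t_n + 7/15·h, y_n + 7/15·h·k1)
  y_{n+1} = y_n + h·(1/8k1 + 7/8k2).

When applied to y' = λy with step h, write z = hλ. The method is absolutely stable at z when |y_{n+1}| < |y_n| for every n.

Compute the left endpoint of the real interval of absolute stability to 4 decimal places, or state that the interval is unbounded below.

With y'=λy (z=hλ):
  k1=λy_n ⇒ h·k1=z·y_n;  k2=λ(1+7/15z)y_n ⇒ h·k2=z(1+7/15z)y_n
  y_{n+1}/y_n = 1 + 1/8z + 7/8z(1+7/15z) = 1 + z + 49/120z²
  R(z) = 1 + z + 49/120z².

Boundary: |R(x)|=1, x<0.
x=-0.6: |R|=0.5470
R=1: x+49/120x²=0 ⇒ x=−120/49=-2.4490; min R=1−1/(4·49/120)=0.3878>−1
Confirm numerically:
  x=-2.284: |R|=0.84613 <1
  x=-2.167: |R|=0.75049 <1
  x=-1.777: |R|=0.51241 <1
  x=-2.912: |R|=1.55056 >1
  x=-2.688: |R|=1.26235 >1
  x=-2.610: |R|=1.17161 >1
Stable set (-2.4490, 0).

z* = -2.4490.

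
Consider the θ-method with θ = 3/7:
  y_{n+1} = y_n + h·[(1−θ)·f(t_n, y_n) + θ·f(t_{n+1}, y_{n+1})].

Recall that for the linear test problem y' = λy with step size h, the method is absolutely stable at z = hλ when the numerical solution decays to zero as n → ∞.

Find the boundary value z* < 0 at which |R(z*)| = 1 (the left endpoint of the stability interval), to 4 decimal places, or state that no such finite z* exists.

left endpoint -14.0000.

With y'=λy (z=hλ):
  y_{n+1} = y_n + z·[4/7·y_n + 3/7·y_{n+1}] ⇒ (1 − 3/7z)y_{n+1} = (1 + 4/7z)y_n
  so R(z) = (1 + 4/7z)/(1 − 3/7z).

Solve |R(x)|<1 on ℝ⁻.
x=-0.73: |R|=0.4440
R=−1: 1+4/7x = −1+3/7x ⇒ -1/7x=2 ⇒ x=2/(-1/7)=-14.0000
Confirm numerically:
  x=-8.189: |R|=0.81592 <1
  x=-8.160: |R|=0.81449 <1
  x=-6.337: |R|=0.70539 <1
  x=-5.742: |R|=0.65913 <1
  x=-14.422: |R|=1.00840 >1
  x=-14.262: |R|=1.00526 >1
  x=-14.091: |R|=1.00185 >1
Interval (-14.0000, 0).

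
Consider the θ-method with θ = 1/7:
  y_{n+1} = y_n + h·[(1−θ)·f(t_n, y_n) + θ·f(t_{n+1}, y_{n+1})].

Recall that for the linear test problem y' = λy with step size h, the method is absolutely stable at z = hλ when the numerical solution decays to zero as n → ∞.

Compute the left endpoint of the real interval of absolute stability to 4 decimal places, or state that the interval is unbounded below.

On y'=λy, z=hλ:
  y_{n+1} = y_n + z·[6/7·y_n + 1/7·y_{n+1}] ⇒ (1 − 1/7z)y_{n+1} = (1 + 6/7z)y_n
  ⇒ R(z) = (1 + 6/7z)/(1 − 1/7z).

Solve |R(x)|<1 on ℝ⁻.
x=-0.54: |R|=0.4987
R=−1: 1+6/7x = −1+1/7x ⇒ -5/7x=2 ⇒ x=2/(-5/7)=-2.8000
Confirm numerically:
  x=-1.929: |R|=0.51226 <1
  x=-1.793: |R|=0.42739 <1
  x=-1.336: |R|=0.12188 <1
  x=-3.339: |R|=1.26066 >1
  x=-3.213: |R|=1.20219 >1
  x=-3.206: |R|=1.19890 >1
Stable set (-2.8000, 0).

left endpoint -2.8000.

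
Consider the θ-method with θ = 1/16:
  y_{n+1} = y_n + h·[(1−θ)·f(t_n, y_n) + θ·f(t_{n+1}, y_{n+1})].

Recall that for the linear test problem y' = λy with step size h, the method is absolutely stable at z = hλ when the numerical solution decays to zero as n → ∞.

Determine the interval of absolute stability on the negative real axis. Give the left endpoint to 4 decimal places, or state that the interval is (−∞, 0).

z∈(-2.2857,0).

Set f=λy, z=hλ:
  y_{n+1} = y_n + z·[15/16·y_n + 1/16·y_{n+1}] ⇒ (1 − 1/16z)y_{n+1} = (1 + 15/16z)y_n
  R(z) = (1 + 15/16z)/(1 − 1/16z).

Need |R(x)|<1, x<0.
x=-1.02: |R|=0.0411
R=−1: 1+15/16x = −1+1/16x ⇒ -7/8x=2 ⇒ x=2/(-7/8)=-2.2857
Confirm numerically:
  x=-1.615: |R|=0.46693 <1
  x=-1.374: |R|=0.26534 <1
  x=-1.295: |R|=0.19803 <1
  x=-0.988: |R|=0.06946 <1
  x=-2.858: |R|=1.42486 >1
  x=-2.579: |R|=1.22100 >1
  x=-2.307: |R|=1.01628 >1
So |R|<1 on (-2.2857, 0).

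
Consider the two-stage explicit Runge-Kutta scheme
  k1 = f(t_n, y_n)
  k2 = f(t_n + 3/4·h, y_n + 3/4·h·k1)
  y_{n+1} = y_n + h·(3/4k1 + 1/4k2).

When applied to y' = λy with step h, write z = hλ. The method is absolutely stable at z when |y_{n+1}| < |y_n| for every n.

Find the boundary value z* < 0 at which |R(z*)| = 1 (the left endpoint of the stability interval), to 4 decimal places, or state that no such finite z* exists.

left endpoint -5.3333.

Set f=λy, z=hλ:
  k1=λy_n ⇒ h·k1=z·y_n;  k2=λ(1+3/4z)y_n ⇒ h·k2=z(1+3/4z)y_n
  y_{n+1}/y_n = 1 + 3/4z + 1/4z(1+3/4z) = 1 + z + 3/16z²
  Hence R(z) = 1 + z + 3/16z².

Need |R(x)|<1, x<0.
x=-0.68: |R|=0.4067
R=1: x+3/16x²=0 ⇒ x=−16/3=-5.3333; min R=1−1/(4·3/16)=-0.3333>−1
Confirm numerically:
  x=-4.504: |R|=0.29963 <1
  x=-2.871: |R|=0.32550 <1
  x=-2.531: |R|=0.32988 <1
  x=-5.893: |R|=1.61840 >1
  x=-5.807: |R|=1.51573 >1
So |R|<1 on (-5.3333, 0).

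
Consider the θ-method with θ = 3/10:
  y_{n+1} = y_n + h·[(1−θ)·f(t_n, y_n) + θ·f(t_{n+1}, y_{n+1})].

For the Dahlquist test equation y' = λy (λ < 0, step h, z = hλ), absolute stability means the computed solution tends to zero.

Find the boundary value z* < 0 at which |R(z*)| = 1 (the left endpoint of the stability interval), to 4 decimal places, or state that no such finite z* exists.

left endpoint -5.0000.

Test eqn y'=λy, z=hλ:
  y_{n+1} = y_n + z·[7/10·y_n + 3/10·y_{n+1}] ⇒ (1 − 3/10z)y_{n+1} = (1 + 7/10z)y_n
  ⇒ R(z) = (1 + 7/10z)/(1 − 3/10z).

Need |R(x)|<1, x<0.
x=-0.51: |R|=0.5577
R=−1: 1+7/10x = −1+3/10x ⇒ -2/5x=2 ⇒ x=2/(-2/5)=-5.0000
Confirm numerically:
  x=-4.936: |R|=0.98968 <1
  x=-4.486: |R|=0.91235 <1
  x=-2.430: |R|=0.40544 <1
  x=-5.518: |R|=1.07803 >1
  x=-5.363: |R|=1.05566 >1
  x=-5.264: |R|=1.04094 >1
Interval (-5.0000, 0).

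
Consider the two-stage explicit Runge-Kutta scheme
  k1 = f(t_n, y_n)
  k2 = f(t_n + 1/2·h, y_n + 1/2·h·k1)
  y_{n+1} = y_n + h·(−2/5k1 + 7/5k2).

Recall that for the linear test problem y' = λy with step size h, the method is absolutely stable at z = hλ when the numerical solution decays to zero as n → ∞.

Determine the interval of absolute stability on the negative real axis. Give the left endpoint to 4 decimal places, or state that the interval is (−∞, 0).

(-1.4286, 0).

Test eqn y'=λy, z=hλ:
  k1=λy_n ⇒ h·k1=z·y_n;  k2=λ(1+1/2z)y_n ⇒ h·k2=z(1+1/2z)y_n
  y_{n+1}/y_n = 1 − 2/5z + 7/5z(1+1/2z) = 1 + z + 7/10z²
  R(z) = 1 + z + 7/10z².

Solve |R(x)|<1 on ℝ⁻.
x=-1.4: |R|=0.9720
R=1: x+7/10x²=0 ⇒ x=−10/7=-1.4286; min R=1−1/(4·7/10)=0.6429>−1
Confirm numerically:
  x=-1.087: |R|=0.74010 <1
  x=-0.980: |R|=0.69228 <1
  x=-0.659: |R|=0.64500 <1
  x=-0.624: |R|=0.64856 <1
  x=-1.746: |R|=1.38796 >1
  x=-1.579: |R|=1.16627 >1
Stable set (-1.4286, 0).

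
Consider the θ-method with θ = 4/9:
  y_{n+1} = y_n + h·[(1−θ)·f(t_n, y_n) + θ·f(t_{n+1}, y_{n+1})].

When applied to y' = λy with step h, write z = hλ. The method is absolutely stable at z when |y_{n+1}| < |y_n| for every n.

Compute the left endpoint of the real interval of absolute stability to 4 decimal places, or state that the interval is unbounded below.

With y'=λy (z=hλ):
  y_{n+1} = y_n + z·[5/9·y_n + 4/9·y_{n+1}] ⇒ (1 − 4/9z)y_{n+1} = (1 + 5/9z)y_n
  R(z) = (1 + 5/9z)/(1 − 4/9z).

Find x<0 with |R(x)|<1.
x=-1.57: |R|=0.0753
R=−1: 1+5/9x = −1+4/9x ⇒ -1/9x=2 ⇒ x=2/(-1/9)=-18.0000
Confirm numerically:
  x=-16.073: |R|=0.97371 <1
  x=-10.207: |R|=0.84360 <1
  x=-9.483: |R|=0.81852 <1
  x=-8.831: |R|=0.79314 <1
  x=-18.304: |R|=1.00370 >1
  x=-18.143: |R|=1.00175 >1
  x=-18.132: |R|=1.00162 >1
Interval (-18.0000, 0).

left endpoint -18.0000.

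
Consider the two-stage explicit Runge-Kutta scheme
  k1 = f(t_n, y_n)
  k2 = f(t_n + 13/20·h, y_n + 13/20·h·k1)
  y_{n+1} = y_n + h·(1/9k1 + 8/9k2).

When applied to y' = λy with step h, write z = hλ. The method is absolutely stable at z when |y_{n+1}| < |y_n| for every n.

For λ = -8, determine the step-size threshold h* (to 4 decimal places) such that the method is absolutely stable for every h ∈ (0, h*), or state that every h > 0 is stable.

Set f=λy, z=hλ:
  k1=λy_n ⇒ h·k1=z·y_n;  k2=λ(1+13/20z)y_n ⇒ h·k2=z(1+13/20z)y_n
  y_{n+1}/y_n = 1 + 1/9z + 8/9z(1+13/20z) = 1 + z + 26/45z²
  ⇒ R(z) = 1 + z + 26/45z².

Boundary: |R(x)|=1, x<0.
x=-0.45: |R|=0.6670
R=1: x+26/45x²=0 ⇒ x=−45/26=-1.7308; min R=1−1/(4·26/45)=0.5673>−1
Confirm numerically:
  x=-1.474: |R|=0.78132 <1
  x=-1.251: |R|=0.65322 <1
  x=-0.819: |R|=0.56855 <1
  x=-0.813: |R|=0.56889 <1
  x=-2.059: |R|=1.39048 >1
  x=-2.036: |R|=1.35906 >1
Stable set (-1.7308, 0).

(-1.7308,0); λ=-8 ⇒ h* = (45/26)/8 = 0.2163.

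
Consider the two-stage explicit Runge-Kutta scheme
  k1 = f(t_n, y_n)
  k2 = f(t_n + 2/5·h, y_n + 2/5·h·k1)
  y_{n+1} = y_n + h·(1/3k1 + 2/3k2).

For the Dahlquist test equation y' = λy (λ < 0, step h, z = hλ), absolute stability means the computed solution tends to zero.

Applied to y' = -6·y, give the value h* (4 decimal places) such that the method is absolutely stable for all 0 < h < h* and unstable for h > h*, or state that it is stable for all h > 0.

Set f=λy, z=hλ:
  k1=λy_n ⇒ h·k1=z·y_n;  k2=λ(1+2/5z)y_n ⇒ h·k2=z(1+2/5z)y_n
  y_{n+1}/y_n = 1 + 1/3z + 2/3z(1+2/5z) = 1 + z + 4/15z²
  ⇒ R(z) = 1 + z + 4/15z².

Boundary: |R(x)|=1, x<0.
x=-1.22: |R|=0.1769
R=1: x+4/15x²=0 ⇒ x=−15/4=-3.7500; min R=1−1/(4·4/15)=0.0625>−1
Confirm numerically:
  x=-3.681: |R|=0.93227 <1
  x=-3.630: |R|=0.88384 <1
  x=-3.117: |R|=0.47385 <1
  x=-2.827: |R|=0.30418 <1
  x=-4.289: |R|=1.61647 >1
  x=-4.163: |R|=1.45849 >1
So |R|<1 on (-3.7500, 0).

(-3.7500,0); λ=-6 ⇒ h* = (15/4)/6 = 0.6250.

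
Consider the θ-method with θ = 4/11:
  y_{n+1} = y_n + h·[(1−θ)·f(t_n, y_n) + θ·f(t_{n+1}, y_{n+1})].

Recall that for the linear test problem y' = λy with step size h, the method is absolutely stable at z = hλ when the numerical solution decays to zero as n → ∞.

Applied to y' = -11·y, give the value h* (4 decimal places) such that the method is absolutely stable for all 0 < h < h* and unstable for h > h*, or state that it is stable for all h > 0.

Test eqn y'=λy, z=hλ:
  y_{n+1} = y_n + z·[7/11·y_n + 4/11·y_{n+1}] ⇒ (1 − 4/11z)y_{n+1} = (1 + 7/11z)y_n
  so R(z) = (1 + 7/11z)/(1 − 4/11z).

Solve |R(x)|<1 on ℝ⁻.
x=-1.06: |R|=0.2349
R=−1: 1+7/11x = −1+4/11x ⇒ -3/11x=2 ⇒ x=2/(-3/11)=-7.3333
Confirm numerically:
  x=-4.596: |R|=0.72053 <1
  x=-4.407: |R|=0.69334 <1
  x=-4.277: |R|=0.67379 <1
  x=-4.117: |R|=0.64872 <1
  x=-7.887: |R|=1.03904 >1
  x=-7.562: |R|=1.01663 >1
  x=-7.458: |R|=1.00916 >1
Interval (-7.3333, 0).

(-7.3333,0); λ=-11 ⇒ h* = (22/3)/11 = 0.6667.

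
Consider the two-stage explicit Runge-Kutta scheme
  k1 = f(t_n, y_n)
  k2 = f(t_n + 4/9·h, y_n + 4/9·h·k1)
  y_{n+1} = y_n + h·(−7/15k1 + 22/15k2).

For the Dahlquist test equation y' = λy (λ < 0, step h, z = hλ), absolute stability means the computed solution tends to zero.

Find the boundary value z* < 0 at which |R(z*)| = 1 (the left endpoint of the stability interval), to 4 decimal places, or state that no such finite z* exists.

z* = -1.5341.

Test eqn y'=λy, z=hλ:
  k1=λy_n ⇒ h·k1=z·y_n;  k2=λ(1+4/9z)y_n ⇒ h·k2=z(1+4/9z)y_n
  y_{n+1}/y_n = 1 − 7/15z + 22/15z(1+4/9z) = 1 + z + 88/135z²
  R(z) = 1 + z + 88/135z².

Find x<0 with |R(x)|<1.
x=-1.55: |R|=1.0161
R=1: x+88/135x²=0 ⇒ x=−135/88=-1.5341; min R=1−1/(4·88/135)=0.6165>−1
Confirm numerically:
  x=-1.447: |R|=0.91785 <1
  x=-0.956: |R|=0.63975 <1
  x=-0.911: |R|=0.62999 <1
  x=-0.622: |R|=0.63019 <1
  x=-1.736: |R|=1.22848 >1
  x=-1.680: |R|=1.15979 >1
So |R|<1 on (-1.5341, 0).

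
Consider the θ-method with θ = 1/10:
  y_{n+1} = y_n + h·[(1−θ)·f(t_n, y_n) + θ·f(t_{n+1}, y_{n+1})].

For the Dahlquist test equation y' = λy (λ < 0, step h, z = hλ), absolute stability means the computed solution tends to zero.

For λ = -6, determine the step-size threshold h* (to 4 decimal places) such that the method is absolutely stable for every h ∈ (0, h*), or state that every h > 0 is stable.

Test eqn y'=λy, z=hλ:
  y_{n+1} = y_n + z·[9/10·y_n + 1/10·y_{n+1}] ⇒ (1 − 1/10z)y_{n+1} = (1 + 9/10z)y_n
  so R(z) = (1 + 9/10z)/(1 − 1/10z).

Boundary: |R(x)|=1, x<0.
x=-0.39: |R|=0.6246
R=−1: 1+9/10x = −1+1/10x ⇒ -4/5x=2 ⇒ x=2/(-4/5)=-2.5000
Confirm numerically:
  x=-2.033: |R|=0.68952 <1
  x=-1.844: |R|=0.55691 <1
  x=-1.367: |R|=0.20260 <1
  x=-2.822: |R|=1.20090 >1
  x=-2.613: |R|=1.07167 >1
Interval (-2.5000, 0).

(-2.5000,0); λ=-6 ⇒ h* = (5/2)/6 = 0.4167.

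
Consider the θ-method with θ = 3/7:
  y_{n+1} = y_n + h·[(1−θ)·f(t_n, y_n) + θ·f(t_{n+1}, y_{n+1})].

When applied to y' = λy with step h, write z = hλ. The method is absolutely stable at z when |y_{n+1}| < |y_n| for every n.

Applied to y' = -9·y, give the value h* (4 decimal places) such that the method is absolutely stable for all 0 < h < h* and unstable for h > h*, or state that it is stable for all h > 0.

(-14.0000,0); λ=-9 ⇒ h* = (14)/9 = 1.5556.

With y'=λy (z=hλ):
  y_{n+1} = y_n + z·[4/7·y_n + 3/7·y_{n+1}] ⇒ (1 − 3/7z)y_{n+1} = (1 + 4/7z)y_n
  ⇒ R(z) = (1 + 4/7z)/(1 − 3/7z).

Need |R(x)|<1, x<0.
x=-0.98: |R|=0.3099
R=−1: 1+4/7x = −1+3/7x ⇒ -1/7x=2 ⇒ x=2/(-1/7)=-14.0000
Confirm numerically:
  x=-8.681: |R|=0.83903 <1
  x=-7.906: |R|=0.80161 <1
  x=-7.033: |R|=0.75206 <1
  x=-14.519: |R|=1.01027 >1
  x=-14.363: |R|=1.00725 >1
So |R|<1 on (-14.0000, 0).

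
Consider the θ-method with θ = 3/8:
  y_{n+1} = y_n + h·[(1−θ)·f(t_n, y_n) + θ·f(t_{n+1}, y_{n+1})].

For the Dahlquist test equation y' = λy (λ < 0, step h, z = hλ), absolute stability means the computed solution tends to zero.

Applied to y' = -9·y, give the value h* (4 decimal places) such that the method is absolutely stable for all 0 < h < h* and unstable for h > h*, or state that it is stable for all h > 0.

(-8.0000,0); λ=-9 ⇒ h* = (8)/9 = 0.8889.

Set f=λy, z=hλ:
  y_{n+1} = y_n + z·[5/8·y_n + 3/8·y_{n+1}] ⇒ (1 − 3/8z)y_{n+1} = (1 + 5/8z)y_n
  R(z) = (1 + 5/8z)/(1 − 3/8z).

Find x<0 with |R(x)|<1.
x=-0.96: |R|=0.2941
R=−1: 1+5/8x = −1+3/8x ⇒ -1/4x=2 ⇒ x=2/(-1/4)=-8.0000
Confirm numerically:
  x=-6.901: |R|=0.92342 <1
  x=-5.731: |R|=0.81987 <1
  x=-5.113: |R|=0.75260 <1
  x=-8.274: |R|=1.01670 >1
  x=-8.115: |R|=1.00711 >1
Interval (-8.0000, 0).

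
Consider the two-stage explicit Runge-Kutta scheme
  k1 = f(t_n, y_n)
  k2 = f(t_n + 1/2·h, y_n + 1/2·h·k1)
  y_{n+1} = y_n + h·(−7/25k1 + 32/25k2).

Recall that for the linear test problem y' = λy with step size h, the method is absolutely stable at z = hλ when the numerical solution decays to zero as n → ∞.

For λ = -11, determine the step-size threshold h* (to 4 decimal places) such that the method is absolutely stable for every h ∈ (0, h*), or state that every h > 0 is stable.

(-1.5625,0); λ=-11 ⇒ h* = (25/16)/11 = 0.1420.

On y'=λy, z=hλ:
  k1=λy_n ⇒ h·k1=z·y_n;  k2=λ(1+1/2z)y_n ⇒ h·k2=z(1+1/2z)y_n
  y_{n+1}/y_n = 1 − 7/25z + 32/25z(1+1/2z) = 1 + z + 16/25z²
  ⇒ R(z) = 1 + z + 16/25z².

Need |R(x)|<1, x<0.
x=-0.67: |R|=0.6173
R=1: x+16/25x²=0 ⇒ x=−25/16=-1.5625; min R=1−1/(4·16/25)=0.6094>−1
Confirm numerically:
  x=-0.844: |R|=0.61190 <1
  x=-0.812: |R|=0.60998 <1
  x=-0.697: |R|=0.61392 <1
  x=-1.906: |R|=1.41902 >1
  x=-1.790: |R|=1.26062 >1
  x=-1.594: |R|=1.03214 >1
Interval (-1.5625, 0).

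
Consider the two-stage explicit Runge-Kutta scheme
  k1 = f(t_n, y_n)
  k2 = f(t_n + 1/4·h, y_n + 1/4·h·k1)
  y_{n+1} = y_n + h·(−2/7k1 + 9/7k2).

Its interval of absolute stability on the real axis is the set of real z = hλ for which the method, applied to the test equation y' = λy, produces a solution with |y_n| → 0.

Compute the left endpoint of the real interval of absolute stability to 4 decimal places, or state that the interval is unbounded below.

left endpoint -3.1111.

Test eqn y'=λy, z=hλ:
  k1=λy_n ⇒ h·k1=z·y_n;  k2=λ(1+1/4z)y_n ⇒ h·k2=z(1+1/4z)y_n
  y_{n+1}/y_n = 1 − 2/7z + 9/7z(1+1/4z) = 1 + z + 9/28z²
  so R(z) = 1 + z + 9/28z².

Need |R(x)|<1, x<0.
x=-0.46: |R|=0.6080
R=1: x+9/28x²=0 ⇒ x=−28/9=-3.1111; min R=1−1/(4·9/28)=0.2222>−1
Confirm numerically:
  x=-2.780: |R|=0.70413 <1
  x=-2.761: |R|=0.68929 <1
  x=-2.341: |R|=0.42052 <1
  x=-1.769: |R|=0.23687 <1
  x=-3.710: |R|=1.71418 >1
  x=-3.562: |R|=1.51624 >1
  x=-3.371: |R|=1.28160 >1
So |R|<1 on (-3.1111, 0).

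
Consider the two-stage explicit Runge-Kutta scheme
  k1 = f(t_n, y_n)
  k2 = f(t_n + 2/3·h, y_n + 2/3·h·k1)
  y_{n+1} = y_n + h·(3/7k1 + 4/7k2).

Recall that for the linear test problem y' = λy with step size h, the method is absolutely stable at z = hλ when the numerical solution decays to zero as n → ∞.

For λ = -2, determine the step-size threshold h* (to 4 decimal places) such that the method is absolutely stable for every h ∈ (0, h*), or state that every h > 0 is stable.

(-2.6250,0); λ=-2 ⇒ h* = (21/8)/2 = 1.3125.

With y'=λy (z=hλ):
  k1=λy_n ⇒ h·k1=z·y_n;  k2=λ(1+2/3z)y_n ⇒ h·k2=z(1+2/3z)y_n
  y_{n+1}/y_n = 1 + 3/7z + 4/7z(1+2/3z) = 1 + z + 8/21z²
  Hence R(z) = 1 + z + 8/21z².

Boundary: |R(x)|=1, x<0.
x=-1.45: |R|=0.3510
R=1: x+8/21x²=0 ⇒ x=−21/8=-2.6250; min R=1−1/(4·8/21)=0.3438>−1
Confirm numerically:
  x=-2.469: |R|=0.85327 <1
  x=-1.449: |R|=0.35085 <1
  x=-1.376: |R|=0.34529 <1
  x=-1.126: |R|=0.35700 <1
  x=-3.116: |R|=1.58284 >1
  x=-2.763: |R|=1.14525 >1
So |R|<1 on (-2.6250, 0).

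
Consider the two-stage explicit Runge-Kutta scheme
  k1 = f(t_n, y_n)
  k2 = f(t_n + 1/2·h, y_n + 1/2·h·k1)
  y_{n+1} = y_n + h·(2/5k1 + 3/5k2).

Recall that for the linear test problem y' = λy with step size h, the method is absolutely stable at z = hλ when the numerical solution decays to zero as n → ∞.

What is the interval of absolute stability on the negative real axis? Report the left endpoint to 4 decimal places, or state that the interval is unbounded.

With y'=λy (z=hλ):
  k1=λy_n ⇒ h·k1=z·y_n;  k2=λ(1+1/2z)y_n ⇒ h·k2=z(1+1/2z)y_n
  y_{n+1}/y_n = 1 + 2/5z + 3/5z(1+1/2z) = 1 + z + 3/10z²
  R(z) = 1 + z + 3/10z².

Solve |R(x)|<1 on ℝ⁻.
x=-0.68: |R|=0.4587
R=1: x+3/10x²=0 ⇒ x=−10/3=-3.3333; min R=1−1/(4·3/10)=0.1667>−1
Confirm numerically:
  x=-2.192: |R|=0.24946 <1
  x=-1.676: |R|=0.16669 <1
  x=-1.643: |R|=0.16683 <1
  x=-3.901: |R|=1.66434 >1
  x=-3.873: |R|=1.62704 >1
  x=-3.843: |R|=1.58759 >1
So |R|<1 on (-3.3333, 0).

(-3.3333, 0).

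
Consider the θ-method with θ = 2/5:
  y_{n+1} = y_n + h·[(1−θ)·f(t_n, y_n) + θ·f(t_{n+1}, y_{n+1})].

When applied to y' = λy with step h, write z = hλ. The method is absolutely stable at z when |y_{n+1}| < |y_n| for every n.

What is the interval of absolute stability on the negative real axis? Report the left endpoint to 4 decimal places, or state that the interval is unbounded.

(-10.0000, 0).

On y'=λy, z=hλ:
  y_{n+1} = y_n + z·[3/5·y_n + 2/5·y_{n+1}] ⇒ (1 − 2/5z)y_{n+1} = (1 + 3/5z)y_n
  so R(z) = (1 + 3/5z)/(1 − 2/5z).

Boundary: |R(x)|=1, x<0.
x=-1.47: |R|=0.0743
R=−1: 1+3/5x = −1+2/5x ⇒ -1/5x=2 ⇒ x=2/(-1/5)=-10.0000
Confirm numerically:
  x=-5.206: |R|=0.68894 <1
  x=-4.935: |R|=0.65938 <1
  x=-4.450: |R|=0.60072 <1
  x=-4.150: |R|=0.56015 <1
  x=-10.299: |R|=1.01168 >1
  x=-10.057: |R|=1.00227 >1
Stable set (-10.0000, 0).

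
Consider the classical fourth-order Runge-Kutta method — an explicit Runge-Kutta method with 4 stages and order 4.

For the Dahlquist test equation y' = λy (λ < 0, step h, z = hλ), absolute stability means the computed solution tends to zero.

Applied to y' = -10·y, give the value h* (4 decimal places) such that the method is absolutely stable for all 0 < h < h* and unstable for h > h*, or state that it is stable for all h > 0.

(-2.7853,0); λ=-10 ⇒ h* = 0.2785.

On y'=λy, z=hλ:
  order 4, 4-stage ⇒ R(z)=1+z+z^2/2+z^3/6+z^4/24
  (e.g. R(-0.3)=0.74084, |R|=0.74084)

Need |R(x)|<1, x<0.
x=-0.3: |R|=0.7408
|R(-2.79)|=1.0071 |R(-2.02)|=0.3402 |R(-1.74)|=0.2777
Bisect:
  x_lo=-3.3686 |R|=2.2994  x_hi=-0.1653 |R|=0.8477
  mid=-1.76691 |R|=0.28081 →hi
  mid=-2.56773 |R|=0.71856 →hi
  mid=-2.96814 |R|=1.31254 →lo
  mid=-2.76794 |R|=0.97415 →hi
  mid=-2.86804 |R|=1.13209 →lo
  mid=-2.81799 |R|=1.05042 →lo
  mid=-2.79296 |R|=1.01162 →lo
  mid=-2.78045 |R|=0.99272 →hi
  mid=-2.78671 |R|=1.00213 →lo
  mid=-2.78358 |R|=0.99742 →hi
  ...
  [-2.78534,-2.78514] ⇒ x*=-2.7853
Stable set (-2.7853, 0).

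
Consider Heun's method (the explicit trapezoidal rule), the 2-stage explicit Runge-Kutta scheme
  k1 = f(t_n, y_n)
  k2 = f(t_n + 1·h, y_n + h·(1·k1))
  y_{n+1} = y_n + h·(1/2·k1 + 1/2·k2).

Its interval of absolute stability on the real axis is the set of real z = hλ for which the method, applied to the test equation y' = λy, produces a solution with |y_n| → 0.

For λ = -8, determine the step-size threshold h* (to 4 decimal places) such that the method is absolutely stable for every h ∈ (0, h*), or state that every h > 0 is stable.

Test eqn y'=λy, z=hλ:
  order 2, 2-stage ⇒ R(z)=1+z+z^2/2
  (e.g. R(-1.26)=0.53380, |R|=0.53380)

Find x<0 with |R(x)|<1.
x=-1.26: |R|=0.5338
|R(-2.32)|=1.3712 |R(-1.03)|=0.5005 |R(-0.72)|=0.5392
Bisect:
  x_lo=-2.5939 |R|=1.7703  x_hi=-0.3665 |R|=0.7007
  mid=-1.48019 |R|=0.61529 →hi
  mid=-2.03704 |R|=1.03773 →lo
  mid=-1.75862 |R|=0.78775 →hi
  mid=-1.89783 |R|=0.90305 →hi
  mid=-1.96744 |R|=0.96797 →hi
  mid=-2.00224 |R|=1.00224 →lo
  mid=-1.98484 |R|=0.98495 →hi
  mid=-1.99354 |R|=0.99356 →hi
  ...
  [-2.00007,-1.99993] ⇒ x*=-2.0000
Interval (-2.0000, 0).

(-2.0000,0); λ=-8 ⇒ h* = 0.2500.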